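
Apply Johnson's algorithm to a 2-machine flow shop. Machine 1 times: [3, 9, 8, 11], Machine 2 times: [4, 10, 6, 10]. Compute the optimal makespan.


Apply Johnson's rule:
  Group 1 (a <= b): [(1, 3, 4), (2, 9, 10)]
  Group 2 (a > b): [(4, 11, 10), (3, 8, 6)]
Optimal job order: [1, 2, 4, 3]
Schedule:
  Job 1: M1 done at 3, M2 done at 7
  Job 2: M1 done at 12, M2 done at 22
  Job 4: M1 done at 23, M2 done at 33
  Job 3: M1 done at 31, M2 done at 39
Makespan = 39

39


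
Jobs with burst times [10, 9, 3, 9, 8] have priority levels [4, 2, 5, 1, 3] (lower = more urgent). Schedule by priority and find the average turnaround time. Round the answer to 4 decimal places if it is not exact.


Sort by priority (ascending = highest first):
Order: [(1, 9), (2, 9), (3, 8), (4, 10), (5, 3)]
Completion times:
  Priority 1, burst=9, C=9
  Priority 2, burst=9, C=18
  Priority 3, burst=8, C=26
  Priority 4, burst=10, C=36
  Priority 5, burst=3, C=39
Average turnaround = 128/5 = 25.6

25.6


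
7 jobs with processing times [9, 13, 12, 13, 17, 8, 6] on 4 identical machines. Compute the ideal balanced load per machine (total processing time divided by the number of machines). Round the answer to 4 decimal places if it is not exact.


Total processing time = 9 + 13 + 12 + 13 + 17 + 8 + 6 = 78
Number of machines = 4
Ideal balanced load = 78 / 4 = 19.5

19.5


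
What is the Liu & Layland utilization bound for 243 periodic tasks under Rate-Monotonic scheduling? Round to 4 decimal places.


Compute 2^(1/243) = 1.0028565297
Subtract 1: 1.0028565297 - 1 = 0.0028565297
Multiply by n: 243 * 0.0028565297 = 0.6941367171
Round to 4 dp: 0.6941

0.6941


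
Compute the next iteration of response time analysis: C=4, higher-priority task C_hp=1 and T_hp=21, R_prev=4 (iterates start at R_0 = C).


R_next = C + ceil(R_prev / T_hp) * C_hp
ceil(4 / 21) = ceil(0.1905) = 1
Interference = 1 * 1 = 1
R_next = 4 + 1 = 5

5


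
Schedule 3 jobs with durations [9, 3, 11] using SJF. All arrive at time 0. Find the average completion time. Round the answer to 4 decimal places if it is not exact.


SJF order (ascending): [3, 9, 11]
Completion times:
  Job 1: burst=3, C=3
  Job 2: burst=9, C=12
  Job 3: burst=11, C=23
Average completion = 38/3 = 12.6667

12.6667


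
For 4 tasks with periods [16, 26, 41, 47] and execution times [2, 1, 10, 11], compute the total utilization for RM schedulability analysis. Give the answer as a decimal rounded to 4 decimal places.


Compute individual utilizations (exact fractions):
  Task 1: C/T = 2/16 = 1/8 (approx. 0.125)
  Task 2: C/T = 1/26 (approx. 0.0385)
  Task 3: C/T = 10/41 (approx. 0.2439)
  Task 4: C/T = 11/47 (approx. 0.234)
Total utilization U = 1/8 + 1/26 + 10/41 + 11/47 = 128543/200408
Rounded to 4 decimal places: U = 0.6414
RM (Liu & Layland) bound for 4 tasks = 0.756828; compare with U = 128543/200408 (approx. 0.641407)
U <= bound, so schedulable by RM sufficient condition.

0.6414


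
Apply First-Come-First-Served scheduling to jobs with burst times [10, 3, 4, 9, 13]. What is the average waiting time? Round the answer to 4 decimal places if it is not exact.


FCFS order (as given): [10, 3, 4, 9, 13]
Waiting times:
  Job 1: wait = 0
  Job 2: wait = 10
  Job 3: wait = 13
  Job 4: wait = 17
  Job 5: wait = 26
Sum of waiting times = 66
Average waiting time = 66/5 = 13.2

13.2


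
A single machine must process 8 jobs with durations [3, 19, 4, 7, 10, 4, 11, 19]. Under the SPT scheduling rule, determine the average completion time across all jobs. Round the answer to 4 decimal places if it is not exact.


Sort jobs by processing time (SPT order): [3, 4, 4, 7, 10, 11, 19, 19]
Compute completion times sequentially:
  Job 1: processing = 3, completes at 3
  Job 2: processing = 4, completes at 7
  Job 3: processing = 4, completes at 11
  Job 4: processing = 7, completes at 18
  Job 5: processing = 10, completes at 28
  Job 6: processing = 11, completes at 39
  Job 7: processing = 19, completes at 58
  Job 8: processing = 19, completes at 77
Sum of completion times = 241
Average completion time = 241/8 = 30.125

30.125


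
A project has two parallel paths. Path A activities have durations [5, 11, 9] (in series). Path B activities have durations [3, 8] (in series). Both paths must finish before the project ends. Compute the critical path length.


Path A total = 5 + 11 + 9 = 25
Path B total = 3 + 8 = 11
Critical path = longest path = max(25, 11) = 25

25


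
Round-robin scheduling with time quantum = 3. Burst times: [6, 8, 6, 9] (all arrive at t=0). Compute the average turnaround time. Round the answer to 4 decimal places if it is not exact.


Time quantum = 3
Execution trace:
  J1 runs 3 units, time = 3
  J2 runs 3 units, time = 6
  J3 runs 3 units, time = 9
  J4 runs 3 units, time = 12
  J1 runs 3 units, time = 15
  J2 runs 3 units, time = 18
  J3 runs 3 units, time = 21
  J4 runs 3 units, time = 24
  J2 runs 2 units, time = 26
  J4 runs 3 units, time = 29
Finish times: [15, 26, 21, 29]
Average turnaround = 91/4 = 22.75

22.75


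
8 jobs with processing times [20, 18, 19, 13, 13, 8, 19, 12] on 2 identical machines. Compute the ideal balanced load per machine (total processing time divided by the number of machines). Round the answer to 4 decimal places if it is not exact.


Total processing time = 20 + 18 + 19 + 13 + 13 + 8 + 19 + 12 = 122
Number of machines = 2
Ideal balanced load = 122 / 2 = 61.0

61.0


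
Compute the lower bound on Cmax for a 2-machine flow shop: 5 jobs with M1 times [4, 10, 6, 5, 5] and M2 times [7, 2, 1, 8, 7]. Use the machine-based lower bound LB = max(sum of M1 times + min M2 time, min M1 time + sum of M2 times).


LB1 = sum(M1 times) + min(M2 times) = 30 + 1 = 31
LB2 = min(M1 times) + sum(M2 times) = 4 + 25 = 29
Lower bound = max(LB1, LB2) = max(31, 29) = 31

31


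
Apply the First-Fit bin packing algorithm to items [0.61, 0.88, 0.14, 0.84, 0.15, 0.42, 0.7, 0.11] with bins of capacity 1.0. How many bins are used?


Place items sequentially using First-Fit:
  Item 0.61 -> new Bin 1
  Item 0.88 -> new Bin 2
  Item 0.14 -> Bin 1 (now 0.75)
  Item 0.84 -> new Bin 3
  Item 0.15 -> Bin 1 (now 0.9)
  Item 0.42 -> new Bin 4
  Item 0.7 -> new Bin 5
  Item 0.11 -> Bin 2 (now 0.99)
Total bins used = 5

5


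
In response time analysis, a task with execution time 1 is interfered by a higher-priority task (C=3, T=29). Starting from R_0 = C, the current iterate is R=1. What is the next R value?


R_next = C + ceil(R_prev / T_hp) * C_hp
ceil(1 / 29) = ceil(0.0345) = 1
Interference = 1 * 3 = 3
R_next = 1 + 3 = 4

4


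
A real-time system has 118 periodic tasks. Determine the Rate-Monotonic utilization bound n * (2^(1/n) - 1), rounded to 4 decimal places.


Compute 2^(1/118) = 1.0058914152
Subtract 1: 1.0058914152 - 1 = 0.0058914152
Multiply by n: 118 * 0.0058914152 = 0.6951869936
Round to 4 dp: 0.6952

0.6952


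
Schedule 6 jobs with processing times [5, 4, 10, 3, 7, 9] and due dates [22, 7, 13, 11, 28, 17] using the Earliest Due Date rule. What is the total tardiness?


Sort by due date (EDD order): [(4, 7), (3, 11), (10, 13), (9, 17), (5, 22), (7, 28)]
Compute completion times and tardiness:
  Job 1: p=4, d=7, C=4, tardiness=max(0,4-7)=0
  Job 2: p=3, d=11, C=7, tardiness=max(0,7-11)=0
  Job 3: p=10, d=13, C=17, tardiness=max(0,17-13)=4
  Job 4: p=9, d=17, C=26, tardiness=max(0,26-17)=9
  Job 5: p=5, d=22, C=31, tardiness=max(0,31-22)=9
  Job 6: p=7, d=28, C=38, tardiness=max(0,38-28)=10
Total tardiness = 32

32


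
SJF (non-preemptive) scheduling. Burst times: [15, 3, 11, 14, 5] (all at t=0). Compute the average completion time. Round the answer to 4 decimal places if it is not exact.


SJF order (ascending): [3, 5, 11, 14, 15]
Completion times:
  Job 1: burst=3, C=3
  Job 2: burst=5, C=8
  Job 3: burst=11, C=19
  Job 4: burst=14, C=33
  Job 5: burst=15, C=48
Average completion = 111/5 = 22.2

22.2


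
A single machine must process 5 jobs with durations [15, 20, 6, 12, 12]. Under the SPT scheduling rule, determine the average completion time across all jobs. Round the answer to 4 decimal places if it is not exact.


Sort jobs by processing time (SPT order): [6, 12, 12, 15, 20]
Compute completion times sequentially:
  Job 1: processing = 6, completes at 6
  Job 2: processing = 12, completes at 18
  Job 3: processing = 12, completes at 30
  Job 4: processing = 15, completes at 45
  Job 5: processing = 20, completes at 65
Sum of completion times = 164
Average completion time = 164/5 = 32.8

32.8


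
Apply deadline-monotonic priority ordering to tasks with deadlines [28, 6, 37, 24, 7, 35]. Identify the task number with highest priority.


Sort tasks by relative deadline (ascending):
  Task 2: deadline = 6
  Task 5: deadline = 7
  Task 4: deadline = 24
  Task 1: deadline = 28
  Task 6: deadline = 35
  Task 3: deadline = 37
Priority order (highest first): [2, 5, 4, 1, 6, 3]
Highest priority task = 2

2


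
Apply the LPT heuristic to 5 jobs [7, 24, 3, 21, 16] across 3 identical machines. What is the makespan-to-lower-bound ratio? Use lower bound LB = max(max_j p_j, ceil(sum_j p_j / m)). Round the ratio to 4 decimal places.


LPT order: [24, 21, 16, 7, 3]
Machine loads after assignment: [24, 24, 23]
LPT makespan = 24
Lower bound = max(max_job, ceil(total/3)) = max(24, 24) = 24
Ratio = 24 / 24 = 1.0

1.0


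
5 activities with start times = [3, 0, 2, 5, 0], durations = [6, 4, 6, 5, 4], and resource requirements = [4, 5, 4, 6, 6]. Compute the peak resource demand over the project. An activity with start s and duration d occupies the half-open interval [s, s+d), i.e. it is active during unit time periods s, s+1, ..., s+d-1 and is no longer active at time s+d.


Each activity i is active on [start_i, start_i + duration_i).
Compute total resource usage per time slot:
  t=0: active resources = [5, 6], total = 11
  t=1: active resources = [5, 6], total = 11
  t=2: active resources = [5, 4, 6], total = 15
  t=3: active resources = [4, 5, 4, 6], total = 19
  t=4: active resources = [4, 4], total = 8
  t=5: active resources = [4, 4, 6], total = 14
  t=6: active resources = [4, 4, 6], total = 14
  t=7: active resources = [4, 4, 6], total = 14
  t=8: active resources = [4, 6], total = 10
  t=9: active resources = [6], total = 6
Peak resource demand = 19

19


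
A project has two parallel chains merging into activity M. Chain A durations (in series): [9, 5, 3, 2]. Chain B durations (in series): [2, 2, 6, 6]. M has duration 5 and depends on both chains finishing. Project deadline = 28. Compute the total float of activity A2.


Forward pass: ES(A2) = sum of predecessors on chain A = 9
EF = ES + duration = 9 + 5 = 14
Backward pass: LF(M) = deadline = 28; LS(M) = 28 - 5 = 23
LF(A2) = LS(M) - sum(successors on chain A) = 23 - 5 = 18
LS = LF - duration = 18 - 5 = 13
Total float = LS - ES = 13 - 9 = 4

4


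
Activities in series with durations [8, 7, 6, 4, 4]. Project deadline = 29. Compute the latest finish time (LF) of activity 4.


LF(activity 4) = deadline - sum of successor durations
Successors: activities 5 through 5 with durations [4]
Sum of successor durations = 4
LF = 29 - 4 = 25

25


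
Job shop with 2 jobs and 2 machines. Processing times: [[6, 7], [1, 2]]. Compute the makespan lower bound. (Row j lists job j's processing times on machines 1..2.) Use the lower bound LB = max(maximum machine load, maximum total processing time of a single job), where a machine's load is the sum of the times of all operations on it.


Machine loads:
  Machine 1: 6 + 1 = 7
  Machine 2: 7 + 2 = 9
Max machine load = 9
Job totals:
  Job 1: 13
  Job 2: 3
Max job total = 13
Lower bound = max(9, 13) = 13

13


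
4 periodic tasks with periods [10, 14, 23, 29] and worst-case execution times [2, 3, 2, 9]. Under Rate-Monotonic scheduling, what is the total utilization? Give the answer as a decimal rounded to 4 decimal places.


Compute individual utilizations (exact fractions):
  Task 1: C/T = 2/10 = 1/5 (approx. 0.2)
  Task 2: C/T = 3/14 (approx. 0.2143)
  Task 3: C/T = 2/23 (approx. 0.087)
  Task 4: C/T = 9/29 (approx. 0.3103)
Total utilization U = 1/5 + 3/14 + 2/23 + 9/29 = 37893/46690
Rounded to 4 decimal places: U = 0.8116
RM (Liu & Layland) bound for 4 tasks = 0.756828; compare with U = 37893/46690 (approx. 0.811587)
bound < U <= 1, so the RM sufficient condition is not met (inconclusive; an exact test such as response-time analysis is needed).

0.8116


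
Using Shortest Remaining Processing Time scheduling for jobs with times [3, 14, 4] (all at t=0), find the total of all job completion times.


Since all jobs arrive at t=0, SRPT equals SPT ordering.
SPT order: [3, 4, 14]
Completion times:
  Job 1: p=3, C=3
  Job 2: p=4, C=7
  Job 3: p=14, C=21
Total completion time = 3 + 7 + 21 = 31

31


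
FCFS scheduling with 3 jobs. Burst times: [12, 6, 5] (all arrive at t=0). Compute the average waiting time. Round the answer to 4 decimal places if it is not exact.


FCFS order (as given): [12, 6, 5]
Waiting times:
  Job 1: wait = 0
  Job 2: wait = 12
  Job 3: wait = 18
Sum of waiting times = 30
Average waiting time = 30/3 = 10.0

10.0


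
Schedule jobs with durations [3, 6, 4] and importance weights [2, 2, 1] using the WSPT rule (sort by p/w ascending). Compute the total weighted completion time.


Compute p/w ratios and sort ascending (WSPT): [(3, 2), (6, 2), (4, 1)]
Compute weighted completion times:
  Job (p=3,w=2): C=3, w*C=2*3=6
  Job (p=6,w=2): C=9, w*C=2*9=18
  Job (p=4,w=1): C=13, w*C=1*13=13
Total weighted completion time = 37

37


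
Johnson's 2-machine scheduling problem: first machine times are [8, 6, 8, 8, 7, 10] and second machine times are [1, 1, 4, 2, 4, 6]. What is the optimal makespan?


Apply Johnson's rule:
  Group 1 (a <= b): []
  Group 2 (a > b): [(6, 10, 6), (3, 8, 4), (5, 7, 4), (4, 8, 2), (1, 8, 1), (2, 6, 1)]
Optimal job order: [6, 3, 5, 4, 1, 2]
Schedule:
  Job 6: M1 done at 10, M2 done at 16
  Job 3: M1 done at 18, M2 done at 22
  Job 5: M1 done at 25, M2 done at 29
  Job 4: M1 done at 33, M2 done at 35
  Job 1: M1 done at 41, M2 done at 42
  Job 2: M1 done at 47, M2 done at 48
Makespan = 48

48


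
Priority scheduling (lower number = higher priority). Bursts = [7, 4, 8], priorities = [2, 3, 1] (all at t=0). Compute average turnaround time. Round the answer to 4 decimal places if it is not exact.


Sort by priority (ascending = highest first):
Order: [(1, 8), (2, 7), (3, 4)]
Completion times:
  Priority 1, burst=8, C=8
  Priority 2, burst=7, C=15
  Priority 3, burst=4, C=19
Average turnaround = 42/3 = 14.0

14.0


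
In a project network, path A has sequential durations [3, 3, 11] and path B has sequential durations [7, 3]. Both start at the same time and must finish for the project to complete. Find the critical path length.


Path A total = 3 + 3 + 11 = 17
Path B total = 7 + 3 = 10
Critical path = longest path = max(17, 10) = 17

17


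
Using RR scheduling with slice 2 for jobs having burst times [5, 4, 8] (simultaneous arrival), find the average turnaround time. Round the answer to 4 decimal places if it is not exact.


Time quantum = 2
Execution trace:
  J1 runs 2 units, time = 2
  J2 runs 2 units, time = 4
  J3 runs 2 units, time = 6
  J1 runs 2 units, time = 8
  J2 runs 2 units, time = 10
  J3 runs 2 units, time = 12
  J1 runs 1 units, time = 13
  J3 runs 2 units, time = 15
  J3 runs 2 units, time = 17
Finish times: [13, 10, 17]
Average turnaround = 40/3 = 13.3333

13.3333


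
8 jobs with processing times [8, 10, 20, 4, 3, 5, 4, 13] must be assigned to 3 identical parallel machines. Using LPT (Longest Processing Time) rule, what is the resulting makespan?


Sort jobs in decreasing order (LPT): [20, 13, 10, 8, 5, 4, 4, 3]
Assign each job to the least loaded machine:
  Machine 1: jobs [20, 3], load = 23
  Machine 2: jobs [13, 5, 4], load = 22
  Machine 3: jobs [10, 8, 4], load = 22
Makespan = max load = 23

23


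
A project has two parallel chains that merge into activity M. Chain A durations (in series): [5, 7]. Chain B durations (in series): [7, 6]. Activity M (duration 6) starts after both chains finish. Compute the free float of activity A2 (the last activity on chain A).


ES(A2) = sum of predecessors on chain A = 5
EF(A2) = ES + duration = 5 + 7 = 12
Successor of A2 is M. ES(M) = max(sum(A), sum(B)) = max(12, 13) = 13
Free float = ES(successor) - EF(current) = 13 - 12 = 1

1


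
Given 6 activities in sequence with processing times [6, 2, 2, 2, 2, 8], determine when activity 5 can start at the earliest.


Activity 5 starts after activities 1 through 4 complete.
Predecessor durations: [6, 2, 2, 2]
ES = 6 + 2 + 2 + 2 = 12

12


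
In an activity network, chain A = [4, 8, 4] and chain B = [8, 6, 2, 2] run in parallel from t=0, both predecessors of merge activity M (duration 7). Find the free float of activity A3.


ES(A3) = sum of predecessors on chain A = 12
EF(A3) = ES + duration = 12 + 4 = 16
Successor of A3 is M. ES(M) = max(sum(A), sum(B)) = max(16, 18) = 18
Free float = ES(successor) - EF(current) = 18 - 16 = 2

2


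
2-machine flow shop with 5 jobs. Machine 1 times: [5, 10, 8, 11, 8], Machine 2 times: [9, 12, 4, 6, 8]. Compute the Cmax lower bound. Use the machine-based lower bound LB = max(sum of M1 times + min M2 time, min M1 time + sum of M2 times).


LB1 = sum(M1 times) + min(M2 times) = 42 + 4 = 46
LB2 = min(M1 times) + sum(M2 times) = 5 + 39 = 44
Lower bound = max(LB1, LB2) = max(46, 44) = 46

46


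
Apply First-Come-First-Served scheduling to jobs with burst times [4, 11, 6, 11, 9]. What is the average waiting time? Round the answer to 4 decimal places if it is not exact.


FCFS order (as given): [4, 11, 6, 11, 9]
Waiting times:
  Job 1: wait = 0
  Job 2: wait = 4
  Job 3: wait = 15
  Job 4: wait = 21
  Job 5: wait = 32
Sum of waiting times = 72
Average waiting time = 72/5 = 14.4

14.4


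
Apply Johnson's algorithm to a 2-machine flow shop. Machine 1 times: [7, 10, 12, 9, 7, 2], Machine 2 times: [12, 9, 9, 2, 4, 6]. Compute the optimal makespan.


Apply Johnson's rule:
  Group 1 (a <= b): [(6, 2, 6), (1, 7, 12)]
  Group 2 (a > b): [(2, 10, 9), (3, 12, 9), (5, 7, 4), (4, 9, 2)]
Optimal job order: [6, 1, 2, 3, 5, 4]
Schedule:
  Job 6: M1 done at 2, M2 done at 8
  Job 1: M1 done at 9, M2 done at 21
  Job 2: M1 done at 19, M2 done at 30
  Job 3: M1 done at 31, M2 done at 40
  Job 5: M1 done at 38, M2 done at 44
  Job 4: M1 done at 47, M2 done at 49
Makespan = 49

49


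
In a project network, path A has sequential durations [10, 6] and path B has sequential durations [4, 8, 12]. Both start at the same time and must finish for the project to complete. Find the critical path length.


Path A total = 10 + 6 = 16
Path B total = 4 + 8 + 12 = 24
Critical path = longest path = max(16, 24) = 24

24


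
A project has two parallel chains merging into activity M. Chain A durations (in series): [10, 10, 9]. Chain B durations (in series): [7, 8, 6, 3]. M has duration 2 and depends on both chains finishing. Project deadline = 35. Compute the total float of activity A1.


Forward pass: ES(A1) = sum of predecessors on chain A = 0
EF = ES + duration = 0 + 10 = 10
Backward pass: LF(M) = deadline = 35; LS(M) = 35 - 2 = 33
LF(A1) = LS(M) - sum(successors on chain A) = 33 - 19 = 14
LS = LF - duration = 14 - 10 = 4
Total float = LS - ES = 4 - 0 = 4

4


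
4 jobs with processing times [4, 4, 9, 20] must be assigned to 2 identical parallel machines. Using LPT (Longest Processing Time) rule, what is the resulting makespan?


Sort jobs in decreasing order (LPT): [20, 9, 4, 4]
Assign each job to the least loaded machine:
  Machine 1: jobs [20], load = 20
  Machine 2: jobs [9, 4, 4], load = 17
Makespan = max load = 20

20


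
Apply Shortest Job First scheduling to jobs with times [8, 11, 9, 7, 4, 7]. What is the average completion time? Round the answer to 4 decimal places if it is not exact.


SJF order (ascending): [4, 7, 7, 8, 9, 11]
Completion times:
  Job 1: burst=4, C=4
  Job 2: burst=7, C=11
  Job 3: burst=7, C=18
  Job 4: burst=8, C=26
  Job 5: burst=9, C=35
  Job 6: burst=11, C=46
Average completion = 140/6 = 23.3333

23.3333


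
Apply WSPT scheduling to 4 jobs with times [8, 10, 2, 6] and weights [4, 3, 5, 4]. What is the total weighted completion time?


Compute p/w ratios and sort ascending (WSPT): [(2, 5), (6, 4), (8, 4), (10, 3)]
Compute weighted completion times:
  Job (p=2,w=5): C=2, w*C=5*2=10
  Job (p=6,w=4): C=8, w*C=4*8=32
  Job (p=8,w=4): C=16, w*C=4*16=64
  Job (p=10,w=3): C=26, w*C=3*26=78
Total weighted completion time = 184

184


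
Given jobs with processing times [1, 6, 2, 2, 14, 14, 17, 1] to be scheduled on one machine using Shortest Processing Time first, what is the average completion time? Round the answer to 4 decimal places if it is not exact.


Sort jobs by processing time (SPT order): [1, 1, 2, 2, 6, 14, 14, 17]
Compute completion times sequentially:
  Job 1: processing = 1, completes at 1
  Job 2: processing = 1, completes at 2
  Job 3: processing = 2, completes at 4
  Job 4: processing = 2, completes at 6
  Job 5: processing = 6, completes at 12
  Job 6: processing = 14, completes at 26
  Job 7: processing = 14, completes at 40
  Job 8: processing = 17, completes at 57
Sum of completion times = 148
Average completion time = 148/8 = 18.5

18.5


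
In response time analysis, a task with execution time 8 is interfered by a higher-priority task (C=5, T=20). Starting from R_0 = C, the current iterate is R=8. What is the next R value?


R_next = C + ceil(R_prev / T_hp) * C_hp
ceil(8 / 20) = ceil(0.4) = 1
Interference = 1 * 5 = 5
R_next = 8 + 5 = 13

13


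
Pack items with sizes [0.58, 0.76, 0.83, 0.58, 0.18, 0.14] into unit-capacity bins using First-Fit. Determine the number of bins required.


Place items sequentially using First-Fit:
  Item 0.58 -> new Bin 1
  Item 0.76 -> new Bin 2
  Item 0.83 -> new Bin 3
  Item 0.58 -> new Bin 4
  Item 0.18 -> Bin 1 (now 0.76)
  Item 0.14 -> Bin 1 (now 0.9)
Total bins used = 4

4


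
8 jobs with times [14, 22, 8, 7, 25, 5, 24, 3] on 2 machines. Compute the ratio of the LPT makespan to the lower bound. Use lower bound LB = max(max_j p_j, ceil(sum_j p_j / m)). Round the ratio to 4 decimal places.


LPT order: [25, 24, 22, 14, 8, 7, 5, 3]
Machine loads after assignment: [55, 53]
LPT makespan = 55
Lower bound = max(max_job, ceil(total/2)) = max(25, 54) = 54
Ratio = 55 / 54 = 1.0185

1.0185


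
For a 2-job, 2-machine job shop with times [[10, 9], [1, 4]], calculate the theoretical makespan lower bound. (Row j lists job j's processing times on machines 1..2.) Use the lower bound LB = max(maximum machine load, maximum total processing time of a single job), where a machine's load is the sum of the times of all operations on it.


Machine loads:
  Machine 1: 10 + 1 = 11
  Machine 2: 9 + 4 = 13
Max machine load = 13
Job totals:
  Job 1: 19
  Job 2: 5
Max job total = 19
Lower bound = max(13, 19) = 19

19


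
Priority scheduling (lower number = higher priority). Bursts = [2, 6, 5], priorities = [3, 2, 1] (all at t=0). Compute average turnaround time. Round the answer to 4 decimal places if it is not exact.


Sort by priority (ascending = highest first):
Order: [(1, 5), (2, 6), (3, 2)]
Completion times:
  Priority 1, burst=5, C=5
  Priority 2, burst=6, C=11
  Priority 3, burst=2, C=13
Average turnaround = 29/3 = 9.6667

9.6667


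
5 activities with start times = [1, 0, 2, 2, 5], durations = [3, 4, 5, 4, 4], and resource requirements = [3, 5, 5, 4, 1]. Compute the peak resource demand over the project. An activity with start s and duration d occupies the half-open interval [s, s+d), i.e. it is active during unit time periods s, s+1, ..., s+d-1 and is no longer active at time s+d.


Each activity i is active on [start_i, start_i + duration_i).
Compute total resource usage per time slot:
  t=0: active resources = [5], total = 5
  t=1: active resources = [3, 5], total = 8
  t=2: active resources = [3, 5, 5, 4], total = 17
  t=3: active resources = [3, 5, 5, 4], total = 17
  t=4: active resources = [5, 4], total = 9
  t=5: active resources = [5, 4, 1], total = 10
  t=6: active resources = [5, 1], total = 6
  t=7: active resources = [1], total = 1
  t=8: active resources = [1], total = 1
Peak resource demand = 17

17


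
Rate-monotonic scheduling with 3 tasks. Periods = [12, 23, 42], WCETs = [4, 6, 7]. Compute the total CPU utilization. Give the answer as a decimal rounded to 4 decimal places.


Compute individual utilizations (exact fractions):
  Task 1: C/T = 4/12 = 1/3 (approx. 0.3333)
  Task 2: C/T = 6/23 (approx. 0.2609)
  Task 3: C/T = 7/42 = 1/6 (approx. 0.1667)
Total utilization U = 1/3 + 6/23 + 1/6 = 35/46
Rounded to 4 decimal places: U = 0.7609
RM (Liu & Layland) bound for 3 tasks = 0.779763; compare with U = 35/46 (approx. 0.760870)
U <= bound, so schedulable by RM sufficient condition.

0.7609


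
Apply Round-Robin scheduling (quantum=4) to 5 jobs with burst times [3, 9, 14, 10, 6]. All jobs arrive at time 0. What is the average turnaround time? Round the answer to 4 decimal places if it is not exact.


Time quantum = 4
Execution trace:
  J1 runs 3 units, time = 3
  J2 runs 4 units, time = 7
  J3 runs 4 units, time = 11
  J4 runs 4 units, time = 15
  J5 runs 4 units, time = 19
  J2 runs 4 units, time = 23
  J3 runs 4 units, time = 27
  J4 runs 4 units, time = 31
  J5 runs 2 units, time = 33
  J2 runs 1 units, time = 34
  J3 runs 4 units, time = 38
  J4 runs 2 units, time = 40
  J3 runs 2 units, time = 42
Finish times: [3, 34, 42, 40, 33]
Average turnaround = 152/5 = 30.4

30.4


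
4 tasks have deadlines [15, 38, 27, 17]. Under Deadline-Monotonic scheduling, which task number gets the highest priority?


Sort tasks by relative deadline (ascending):
  Task 1: deadline = 15
  Task 4: deadline = 17
  Task 3: deadline = 27
  Task 2: deadline = 38
Priority order (highest first): [1, 4, 3, 2]
Highest priority task = 1

1


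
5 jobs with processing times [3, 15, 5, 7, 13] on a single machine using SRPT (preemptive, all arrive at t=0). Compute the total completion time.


Since all jobs arrive at t=0, SRPT equals SPT ordering.
SPT order: [3, 5, 7, 13, 15]
Completion times:
  Job 1: p=3, C=3
  Job 2: p=5, C=8
  Job 3: p=7, C=15
  Job 4: p=13, C=28
  Job 5: p=15, C=43
Total completion time = 3 + 8 + 15 + 28 + 43 = 97

97


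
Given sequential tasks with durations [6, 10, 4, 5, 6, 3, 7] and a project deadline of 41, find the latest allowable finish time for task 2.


LF(activity 2) = deadline - sum of successor durations
Successors: activities 3 through 7 with durations [4, 5, 6, 3, 7]
Sum of successor durations = 25
LF = 41 - 25 = 16

16


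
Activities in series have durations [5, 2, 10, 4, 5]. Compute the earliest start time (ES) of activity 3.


Activity 3 starts after activities 1 through 2 complete.
Predecessor durations: [5, 2]
ES = 5 + 2 = 7

7


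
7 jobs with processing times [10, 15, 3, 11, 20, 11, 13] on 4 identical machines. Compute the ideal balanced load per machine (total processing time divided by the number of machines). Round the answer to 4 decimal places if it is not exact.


Total processing time = 10 + 15 + 3 + 11 + 20 + 11 + 13 = 83
Number of machines = 4
Ideal balanced load = 83 / 4 = 20.75

20.75


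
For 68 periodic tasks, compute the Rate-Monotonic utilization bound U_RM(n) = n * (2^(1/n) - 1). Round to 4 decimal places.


Compute 2^(1/68) = 1.0102454700
Subtract 1: 1.0102454700 - 1 = 0.0102454700
Multiply by n: 68 * 0.0102454700 = 0.6966919600
Round to 4 dp: 0.6967

0.6967


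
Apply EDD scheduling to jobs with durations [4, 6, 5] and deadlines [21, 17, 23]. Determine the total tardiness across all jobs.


Sort by due date (EDD order): [(6, 17), (4, 21), (5, 23)]
Compute completion times and tardiness:
  Job 1: p=6, d=17, C=6, tardiness=max(0,6-17)=0
  Job 2: p=4, d=21, C=10, tardiness=max(0,10-21)=0
  Job 3: p=5, d=23, C=15, tardiness=max(0,15-23)=0
Total tardiness = 0

0


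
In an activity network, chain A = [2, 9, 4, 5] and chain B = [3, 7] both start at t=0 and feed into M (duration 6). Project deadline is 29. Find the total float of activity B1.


Forward pass: ES(B1) = sum of predecessors on chain B = 0
EF = ES + duration = 0 + 3 = 3
Backward pass: LF(M) = deadline = 29; LS(M) = 29 - 6 = 23
LF(B1) = LS(M) - sum(successors on chain B) = 23 - 7 = 16
LS = LF - duration = 16 - 3 = 13
Total float = LS - ES = 13 - 0 = 13

13


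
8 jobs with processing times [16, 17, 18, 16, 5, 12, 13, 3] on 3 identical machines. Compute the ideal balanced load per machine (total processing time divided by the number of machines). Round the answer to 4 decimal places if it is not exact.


Total processing time = 16 + 17 + 18 + 16 + 5 + 12 + 13 + 3 = 100
Number of machines = 3
Ideal balanced load = 100 / 3 = 33.3333

33.3333


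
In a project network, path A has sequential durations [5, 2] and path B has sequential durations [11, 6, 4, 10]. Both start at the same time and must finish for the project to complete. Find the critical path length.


Path A total = 5 + 2 = 7
Path B total = 11 + 6 + 4 + 10 = 31
Critical path = longest path = max(7, 31) = 31

31


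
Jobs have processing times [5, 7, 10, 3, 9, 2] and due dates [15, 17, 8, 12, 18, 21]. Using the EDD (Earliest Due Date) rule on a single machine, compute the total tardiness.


Sort by due date (EDD order): [(10, 8), (3, 12), (5, 15), (7, 17), (9, 18), (2, 21)]
Compute completion times and tardiness:
  Job 1: p=10, d=8, C=10, tardiness=max(0,10-8)=2
  Job 2: p=3, d=12, C=13, tardiness=max(0,13-12)=1
  Job 3: p=5, d=15, C=18, tardiness=max(0,18-15)=3
  Job 4: p=7, d=17, C=25, tardiness=max(0,25-17)=8
  Job 5: p=9, d=18, C=34, tardiness=max(0,34-18)=16
  Job 6: p=2, d=21, C=36, tardiness=max(0,36-21)=15
Total tardiness = 45

45


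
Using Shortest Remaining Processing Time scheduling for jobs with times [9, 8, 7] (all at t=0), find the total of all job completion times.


Since all jobs arrive at t=0, SRPT equals SPT ordering.
SPT order: [7, 8, 9]
Completion times:
  Job 1: p=7, C=7
  Job 2: p=8, C=15
  Job 3: p=9, C=24
Total completion time = 7 + 15 + 24 = 46

46


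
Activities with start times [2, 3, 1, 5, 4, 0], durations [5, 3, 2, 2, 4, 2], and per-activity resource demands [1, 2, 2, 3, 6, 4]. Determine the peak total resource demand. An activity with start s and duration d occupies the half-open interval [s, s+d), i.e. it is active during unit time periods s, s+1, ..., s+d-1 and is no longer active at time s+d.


Each activity i is active on [start_i, start_i + duration_i).
Compute total resource usage per time slot:
  t=0: active resources = [4], total = 4
  t=1: active resources = [2, 4], total = 6
  t=2: active resources = [1, 2], total = 3
  t=3: active resources = [1, 2], total = 3
  t=4: active resources = [1, 2, 6], total = 9
  t=5: active resources = [1, 2, 3, 6], total = 12
  t=6: active resources = [1, 3, 6], total = 10
  t=7: active resources = [6], total = 6
Peak resource demand = 12

12


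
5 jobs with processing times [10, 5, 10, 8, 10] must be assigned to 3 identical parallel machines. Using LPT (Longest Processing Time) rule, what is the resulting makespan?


Sort jobs in decreasing order (LPT): [10, 10, 10, 8, 5]
Assign each job to the least loaded machine:
  Machine 1: jobs [10, 8], load = 18
  Machine 2: jobs [10, 5], load = 15
  Machine 3: jobs [10], load = 10
Makespan = max load = 18

18


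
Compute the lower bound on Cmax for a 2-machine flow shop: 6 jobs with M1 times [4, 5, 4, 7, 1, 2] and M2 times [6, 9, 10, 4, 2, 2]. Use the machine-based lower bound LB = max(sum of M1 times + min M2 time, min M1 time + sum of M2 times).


LB1 = sum(M1 times) + min(M2 times) = 23 + 2 = 25
LB2 = min(M1 times) + sum(M2 times) = 1 + 33 = 34
Lower bound = max(LB1, LB2) = max(25, 34) = 34

34


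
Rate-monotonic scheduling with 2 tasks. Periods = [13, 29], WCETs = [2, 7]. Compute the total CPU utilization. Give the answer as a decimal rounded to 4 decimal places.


Compute individual utilizations (exact fractions):
  Task 1: C/T = 2/13 (approx. 0.1538)
  Task 2: C/T = 7/29 (approx. 0.2414)
Total utilization U = 2/13 + 7/29 = 149/377
Rounded to 4 decimal places: U = 0.3952
RM (Liu & Layland) bound for 2 tasks = 0.828427; compare with U = 149/377 (approx. 0.395225)
U <= bound, so schedulable by RM sufficient condition.

0.3952


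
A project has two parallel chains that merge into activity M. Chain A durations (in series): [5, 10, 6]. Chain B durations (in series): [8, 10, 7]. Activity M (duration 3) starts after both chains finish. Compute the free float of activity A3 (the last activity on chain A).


ES(A3) = sum of predecessors on chain A = 15
EF(A3) = ES + duration = 15 + 6 = 21
Successor of A3 is M. ES(M) = max(sum(A), sum(B)) = max(21, 25) = 25
Free float = ES(successor) - EF(current) = 25 - 21 = 4

4


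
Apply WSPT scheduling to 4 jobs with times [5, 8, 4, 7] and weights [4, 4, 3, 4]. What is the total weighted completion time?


Compute p/w ratios and sort ascending (WSPT): [(5, 4), (4, 3), (7, 4), (8, 4)]
Compute weighted completion times:
  Job (p=5,w=4): C=5, w*C=4*5=20
  Job (p=4,w=3): C=9, w*C=3*9=27
  Job (p=7,w=4): C=16, w*C=4*16=64
  Job (p=8,w=4): C=24, w*C=4*24=96
Total weighted completion time = 207

207


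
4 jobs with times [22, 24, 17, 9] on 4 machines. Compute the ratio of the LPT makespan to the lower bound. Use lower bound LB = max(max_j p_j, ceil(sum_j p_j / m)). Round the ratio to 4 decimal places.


LPT order: [24, 22, 17, 9]
Machine loads after assignment: [24, 22, 17, 9]
LPT makespan = 24
Lower bound = max(max_job, ceil(total/4)) = max(24, 18) = 24
Ratio = 24 / 24 = 1.0

1.0


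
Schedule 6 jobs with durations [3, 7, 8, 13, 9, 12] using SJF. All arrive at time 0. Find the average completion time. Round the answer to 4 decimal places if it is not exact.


SJF order (ascending): [3, 7, 8, 9, 12, 13]
Completion times:
  Job 1: burst=3, C=3
  Job 2: burst=7, C=10
  Job 3: burst=8, C=18
  Job 4: burst=9, C=27
  Job 5: burst=12, C=39
  Job 6: burst=13, C=52
Average completion = 149/6 = 24.8333

24.8333


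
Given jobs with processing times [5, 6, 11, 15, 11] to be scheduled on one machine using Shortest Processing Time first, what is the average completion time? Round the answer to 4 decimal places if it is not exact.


Sort jobs by processing time (SPT order): [5, 6, 11, 11, 15]
Compute completion times sequentially:
  Job 1: processing = 5, completes at 5
  Job 2: processing = 6, completes at 11
  Job 3: processing = 11, completes at 22
  Job 4: processing = 11, completes at 33
  Job 5: processing = 15, completes at 48
Sum of completion times = 119
Average completion time = 119/5 = 23.8

23.8


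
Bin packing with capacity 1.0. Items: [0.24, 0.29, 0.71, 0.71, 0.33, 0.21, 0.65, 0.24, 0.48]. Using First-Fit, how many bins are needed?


Place items sequentially using First-Fit:
  Item 0.24 -> new Bin 1
  Item 0.29 -> Bin 1 (now 0.53)
  Item 0.71 -> new Bin 2
  Item 0.71 -> new Bin 3
  Item 0.33 -> Bin 1 (now 0.86)
  Item 0.21 -> Bin 2 (now 0.92)
  Item 0.65 -> new Bin 4
  Item 0.24 -> Bin 3 (now 0.95)
  Item 0.48 -> new Bin 5
Total bins used = 5

5


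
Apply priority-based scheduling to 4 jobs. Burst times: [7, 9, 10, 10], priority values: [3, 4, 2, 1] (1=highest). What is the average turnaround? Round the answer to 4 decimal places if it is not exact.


Sort by priority (ascending = highest first):
Order: [(1, 10), (2, 10), (3, 7), (4, 9)]
Completion times:
  Priority 1, burst=10, C=10
  Priority 2, burst=10, C=20
  Priority 3, burst=7, C=27
  Priority 4, burst=9, C=36
Average turnaround = 93/4 = 23.25

23.25


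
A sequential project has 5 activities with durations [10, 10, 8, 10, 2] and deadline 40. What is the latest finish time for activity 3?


LF(activity 3) = deadline - sum of successor durations
Successors: activities 4 through 5 with durations [10, 2]
Sum of successor durations = 12
LF = 40 - 12 = 28

28


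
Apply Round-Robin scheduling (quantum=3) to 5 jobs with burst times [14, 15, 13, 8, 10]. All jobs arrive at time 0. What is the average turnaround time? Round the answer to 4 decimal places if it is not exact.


Time quantum = 3
Execution trace:
  J1 runs 3 units, time = 3
  J2 runs 3 units, time = 6
  J3 runs 3 units, time = 9
  J4 runs 3 units, time = 12
  J5 runs 3 units, time = 15
  J1 runs 3 units, time = 18
  J2 runs 3 units, time = 21
  J3 runs 3 units, time = 24
  J4 runs 3 units, time = 27
  J5 runs 3 units, time = 30
  J1 runs 3 units, time = 33
  J2 runs 3 units, time = 36
  J3 runs 3 units, time = 39
  J4 runs 2 units, time = 41
  J5 runs 3 units, time = 44
  J1 runs 3 units, time = 47
  J2 runs 3 units, time = 50
  J3 runs 3 units, time = 53
  J5 runs 1 units, time = 54
  J1 runs 2 units, time = 56
  J2 runs 3 units, time = 59
  J3 runs 1 units, time = 60
Finish times: [56, 59, 60, 41, 54]
Average turnaround = 270/5 = 54.0

54.0


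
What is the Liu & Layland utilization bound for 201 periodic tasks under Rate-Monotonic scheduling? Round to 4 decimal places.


Compute 2^(1/201) = 1.0034544463
Subtract 1: 1.0034544463 - 1 = 0.0034544463
Multiply by n: 201 * 0.0034544463 = 0.6943437063
Round to 4 dp: 0.6943

0.6943


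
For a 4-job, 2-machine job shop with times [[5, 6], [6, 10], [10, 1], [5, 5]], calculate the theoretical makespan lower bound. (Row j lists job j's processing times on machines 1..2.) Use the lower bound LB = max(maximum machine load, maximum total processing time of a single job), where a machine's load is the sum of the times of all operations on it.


Machine loads:
  Machine 1: 5 + 6 + 10 + 5 = 26
  Machine 2: 6 + 10 + 1 + 5 = 22
Max machine load = 26
Job totals:
  Job 1: 11
  Job 2: 16
  Job 3: 11
  Job 4: 10
Max job total = 16
Lower bound = max(26, 16) = 26

26


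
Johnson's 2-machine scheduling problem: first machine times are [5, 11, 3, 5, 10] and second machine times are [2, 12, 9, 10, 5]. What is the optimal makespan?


Apply Johnson's rule:
  Group 1 (a <= b): [(3, 3, 9), (4, 5, 10), (2, 11, 12)]
  Group 2 (a > b): [(5, 10, 5), (1, 5, 2)]
Optimal job order: [3, 4, 2, 5, 1]
Schedule:
  Job 3: M1 done at 3, M2 done at 12
  Job 4: M1 done at 8, M2 done at 22
  Job 2: M1 done at 19, M2 done at 34
  Job 5: M1 done at 29, M2 done at 39
  Job 1: M1 done at 34, M2 done at 41
Makespan = 41

41


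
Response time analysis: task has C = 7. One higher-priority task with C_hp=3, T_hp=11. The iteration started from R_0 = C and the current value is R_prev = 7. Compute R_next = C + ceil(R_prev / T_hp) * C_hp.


R_next = C + ceil(R_prev / T_hp) * C_hp
ceil(7 / 11) = ceil(0.6364) = 1
Interference = 1 * 3 = 3
R_next = 7 + 3 = 10

10


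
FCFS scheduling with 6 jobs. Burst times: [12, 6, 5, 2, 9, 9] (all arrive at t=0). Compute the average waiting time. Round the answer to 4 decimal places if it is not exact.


FCFS order (as given): [12, 6, 5, 2, 9, 9]
Waiting times:
  Job 1: wait = 0
  Job 2: wait = 12
  Job 3: wait = 18
  Job 4: wait = 23
  Job 5: wait = 25
  Job 6: wait = 34
Sum of waiting times = 112
Average waiting time = 112/6 = 18.6667

18.6667


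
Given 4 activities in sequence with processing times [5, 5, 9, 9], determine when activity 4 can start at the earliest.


Activity 4 starts after activities 1 through 3 complete.
Predecessor durations: [5, 5, 9]
ES = 5 + 5 + 9 = 19

19


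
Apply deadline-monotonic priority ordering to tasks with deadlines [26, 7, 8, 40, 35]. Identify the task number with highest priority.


Sort tasks by relative deadline (ascending):
  Task 2: deadline = 7
  Task 3: deadline = 8
  Task 1: deadline = 26
  Task 5: deadline = 35
  Task 4: deadline = 40
Priority order (highest first): [2, 3, 1, 5, 4]
Highest priority task = 2

2


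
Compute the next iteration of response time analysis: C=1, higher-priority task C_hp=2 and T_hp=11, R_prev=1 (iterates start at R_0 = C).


R_next = C + ceil(R_prev / T_hp) * C_hp
ceil(1 / 11) = ceil(0.0909) = 1
Interference = 1 * 2 = 2
R_next = 1 + 2 = 3

3


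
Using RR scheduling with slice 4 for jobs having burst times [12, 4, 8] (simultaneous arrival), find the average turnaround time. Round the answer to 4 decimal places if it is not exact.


Time quantum = 4
Execution trace:
  J1 runs 4 units, time = 4
  J2 runs 4 units, time = 8
  J3 runs 4 units, time = 12
  J1 runs 4 units, time = 16
  J3 runs 4 units, time = 20
  J1 runs 4 units, time = 24
Finish times: [24, 8, 20]
Average turnaround = 52/3 = 17.3333

17.3333
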